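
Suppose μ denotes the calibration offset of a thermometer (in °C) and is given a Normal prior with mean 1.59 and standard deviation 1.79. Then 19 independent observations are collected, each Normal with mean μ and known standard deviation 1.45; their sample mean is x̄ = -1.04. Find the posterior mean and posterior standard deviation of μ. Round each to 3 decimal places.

With known σ, the Normal prior is conjugate. Weight on the data is w = (n/σ²)/(n/σ² + 1/τ₀²) = 9.03686/(9.03686+0.312100) = 0.96662.
Posterior mean = w·x̄ + (1−w)·μ₀ = 0.96662·-1.04 + 0.033383·1.59 = -0.952. Posterior variance = 1/(9.03686+0.312100) = 0.106964, so SD = 0.327.

Posterior mean ≈ -0.952; posterior SD ≈ 0.327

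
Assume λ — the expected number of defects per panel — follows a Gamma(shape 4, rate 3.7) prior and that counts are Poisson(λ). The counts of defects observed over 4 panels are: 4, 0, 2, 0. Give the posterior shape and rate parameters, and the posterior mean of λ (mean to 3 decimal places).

The Poisson likelihood adds the total count to the shape and the number of exposure periods to the rate. Here ∑xᵢ = 6 and n = 4, so shape 4→10 and rate 3.7→7.7.
Posterior mean = shape/rate = 10/7.7 = 1.299.

Posterior: Gamma(shape=10, rate=7.7); mean ≈ 1.299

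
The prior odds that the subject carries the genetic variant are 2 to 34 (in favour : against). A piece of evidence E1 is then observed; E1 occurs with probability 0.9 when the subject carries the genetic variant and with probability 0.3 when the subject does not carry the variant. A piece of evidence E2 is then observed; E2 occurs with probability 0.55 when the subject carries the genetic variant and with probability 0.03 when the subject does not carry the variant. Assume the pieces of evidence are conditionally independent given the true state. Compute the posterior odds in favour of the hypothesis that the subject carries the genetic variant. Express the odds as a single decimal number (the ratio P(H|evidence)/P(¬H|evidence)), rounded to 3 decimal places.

Prior odds = 2/34 = 0.058824.
Likelihood ratio for E1 = 0.9/0.3 = 3.0000.
Likelihood ratio for E2 = 0.55/0.03 = 18.333.
Posterior odds = prior odds × LR₁ × LR₂ = 3.2353.

Posterior odds ≈ 3.235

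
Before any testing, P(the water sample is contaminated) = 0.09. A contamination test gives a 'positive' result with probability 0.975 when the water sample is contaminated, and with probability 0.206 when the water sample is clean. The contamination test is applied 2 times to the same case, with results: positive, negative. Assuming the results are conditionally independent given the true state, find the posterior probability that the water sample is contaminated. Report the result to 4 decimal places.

Posterior P(H) ≈ 0.0145

With H the event that the water sample is contaminated, the joint likelihood of the observed sequence is P(data|H) = 0.975·0.025 = 0.024375 and P(data|¬H) = 0.206·0.794 = 0.16356.
Bayes: P(H|data) = 0.09·0.024375 / (0.09·0.024375 + 0.91·0.16356) = 0.0021937/0.15104 = 0.0145.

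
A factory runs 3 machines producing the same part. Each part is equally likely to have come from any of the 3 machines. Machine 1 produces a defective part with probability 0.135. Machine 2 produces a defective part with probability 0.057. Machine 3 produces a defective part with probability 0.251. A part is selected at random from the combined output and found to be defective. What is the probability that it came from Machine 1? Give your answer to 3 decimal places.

Posterior probability ≈ 0.305

P(defective|M1) = 0.135; P(defective|M2) = 0.057; P(defective|M3) = 0.251.
Prior × likelihood for each source: 0.333333·0.135=0.04500, 0.333333·0.057=0.01900, 0.333333·0.251=0.08367. Summing gives P(defective) = 0.14767.
P(Machine 1 | defective) = 0.04500 / 0.14767 = 0.305.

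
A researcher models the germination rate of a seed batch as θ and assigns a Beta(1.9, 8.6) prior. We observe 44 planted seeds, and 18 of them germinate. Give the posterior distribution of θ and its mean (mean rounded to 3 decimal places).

Posterior: Beta(19.9, 34.6); mean ≈ 0.365

Observing 18 successes and 26 failures updates Beta(1.9, 8.6) by adding the success and failure counts to the two shape parameters: α = 1.9+18 = 19.9, β = 8.6+26 = 34.6.
E[θ | data] = 19.9/(19.9+34.6) = 0.365.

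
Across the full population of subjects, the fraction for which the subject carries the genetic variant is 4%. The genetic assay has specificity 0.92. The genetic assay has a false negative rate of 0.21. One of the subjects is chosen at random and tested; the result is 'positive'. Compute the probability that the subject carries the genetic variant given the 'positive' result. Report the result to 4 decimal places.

P(H | E) ≈ 0.2915

Let H be the event that the subject carries the genetic variant. P(H) = 0.04, so P(¬H) = 0.96. With E the 'positive' result, P(E|H) = 0.79 and P(E|¬H) = 0.08.
P(E) = 0.79·0.04 + 0.08·0.96 = 0.031600 + 0.076800 = 0.10840.
By Bayes' theorem, P(H|E) = 0.031600 / 0.10840 = 0.2915.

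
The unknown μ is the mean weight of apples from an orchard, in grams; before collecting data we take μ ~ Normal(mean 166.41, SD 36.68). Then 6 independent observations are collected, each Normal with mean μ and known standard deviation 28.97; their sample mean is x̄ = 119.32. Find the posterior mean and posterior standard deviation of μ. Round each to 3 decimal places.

With known σ, the Normal prior is conjugate. Weight on the data is w = (n/σ²)/(n/σ² + 1/τ₀²) = 0.00714915/(0.00714915+0.00074326) = 0.90583.
Posterior mean = w·x̄ + (1−w)·μ₀ = 0.90583·119.32 + 0.094174·166.41 = 123.755. Posterior variance = 1/(0.00714915+0.00074326) = 126.704, so SD = 11.256.

Posterior mean ≈ 123.755; posterior SD ≈ 11.256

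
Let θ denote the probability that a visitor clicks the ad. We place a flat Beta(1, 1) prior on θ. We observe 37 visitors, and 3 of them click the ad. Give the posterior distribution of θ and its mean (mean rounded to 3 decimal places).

Observing 3 successes and 34 failures updates Beta(1, 1) by adding the success and failure counts to the two shape parameters: α = 1+3 = 4, β = 1+34 = 35.
Posterior mean = α/(α+β) = 4/39 = 0.103.

Posterior: Beta(4, 35); mean ≈ 0.103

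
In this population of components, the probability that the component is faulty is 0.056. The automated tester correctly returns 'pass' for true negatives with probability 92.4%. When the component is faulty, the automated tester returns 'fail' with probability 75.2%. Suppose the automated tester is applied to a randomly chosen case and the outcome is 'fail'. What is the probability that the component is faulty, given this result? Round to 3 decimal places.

Let H be the event that the component is faulty. P(H) = 0.056, so P(¬H) = 0.944. With E the 'fail' result, P(E|H) = 0.752 and P(E|¬H) = 0.076.
P(E) = 0.752·0.056 + 0.076·0.944 = 0.042112 + 0.071744 = 0.11386.
By Bayes' theorem, P(H|E) = 0.042112 / 0.11386 = 0.370.

P(H | E) ≈ 0.370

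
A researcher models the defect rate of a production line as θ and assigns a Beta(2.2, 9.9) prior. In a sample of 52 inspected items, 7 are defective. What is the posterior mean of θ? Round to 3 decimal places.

Posterior mean ≈ 0.144

Observing 7 successes and 45 failures updates Beta(2.2, 9.9) by adding the success and failure counts to the two shape parameters: α = 2.2+7 = 9.2, β = 9.9+45 = 54.9.
E[θ | data] = 9.2/(9.2+54.9) = 0.144.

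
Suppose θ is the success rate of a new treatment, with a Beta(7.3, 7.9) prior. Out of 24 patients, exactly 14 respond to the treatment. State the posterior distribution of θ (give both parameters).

Observing 14 successes and 10 failures updates Beta(7.3, 7.9) by adding the success and failure counts to the two shape parameters: α = 7.3+14 = 21.3, β = 7.9+10 = 17.9.

Posterior: Beta(21.3, 17.9)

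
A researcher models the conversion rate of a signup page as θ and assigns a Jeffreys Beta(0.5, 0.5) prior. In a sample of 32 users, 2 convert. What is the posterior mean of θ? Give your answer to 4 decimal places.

Posterior mean ≈ 0.0758

The binomial likelihood is conjugate to the Beta prior: with 2 successes and 30 failures, the posterior is Beta(0.5+2, 0.5+30) = Beta(2.5, 30.5).
Posterior mean = α/(α+β) = 2.5/33 = 0.0758.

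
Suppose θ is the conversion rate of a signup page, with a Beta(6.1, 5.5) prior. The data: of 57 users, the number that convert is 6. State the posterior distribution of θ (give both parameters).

Posterior: Beta(12.1, 56.5)

The binomial likelihood is conjugate to the Beta prior: with 6 successes and 51 failures, the posterior is Beta(6.1+6, 5.5+51) = Beta(12.1, 56.5).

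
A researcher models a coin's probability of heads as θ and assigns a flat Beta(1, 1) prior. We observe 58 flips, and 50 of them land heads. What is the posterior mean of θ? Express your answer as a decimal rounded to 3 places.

Posterior mean ≈ 0.850

Observing 50 successes and 8 failures updates Beta(1, 1) by adding the success and failure counts to the two shape parameters: α = 1+50 = 51, β = 1+8 = 9.
E[θ | data] = 51/(51+9) = 0.850.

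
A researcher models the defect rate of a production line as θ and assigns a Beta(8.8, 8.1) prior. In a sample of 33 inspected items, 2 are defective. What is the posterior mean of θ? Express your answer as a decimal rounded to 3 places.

The binomial likelihood is conjugate to the Beta prior: with 2 successes and 31 failures, the posterior is Beta(8.8+2, 8.1+31) = Beta(10.8, 39.1).
Posterior mean = α/(α+β) = 10.8/49.9 = 0.216.

Posterior mean ≈ 0.216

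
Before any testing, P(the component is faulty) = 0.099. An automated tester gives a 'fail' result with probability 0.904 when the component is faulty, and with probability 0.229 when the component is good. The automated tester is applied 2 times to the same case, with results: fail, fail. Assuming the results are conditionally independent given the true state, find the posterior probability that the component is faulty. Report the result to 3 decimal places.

With H the event that the component is faulty, the joint likelihood of the observed sequence is P(data|H) = 0.904·0.904 = 0.81722 and P(data|¬H) = 0.229·0.229 = 0.052441.
Bayes: P(H|data) = 0.099·0.81722 / (0.099·0.81722 + 0.901·0.052441) = 0.080904/0.12815 = 0.6313.

Posterior P(H) ≈ 0.631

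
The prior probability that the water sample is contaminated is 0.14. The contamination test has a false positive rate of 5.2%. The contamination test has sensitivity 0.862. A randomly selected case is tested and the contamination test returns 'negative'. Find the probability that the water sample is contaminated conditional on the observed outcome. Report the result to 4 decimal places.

P(H | E) ≈ 0.0231

Write H for 'the water sample is contaminated'. Prior odds H:¬H = 0.14/0.86 = 0.16279. For the 'negative' outcome, the likelihood ratio is 0.138/0.948 = 0.14557.
Posterior odds = 0.16279 × 0.14557 = 0.023697, so P(H|E) = 0.023697/(1+0.023697) = 0.0231.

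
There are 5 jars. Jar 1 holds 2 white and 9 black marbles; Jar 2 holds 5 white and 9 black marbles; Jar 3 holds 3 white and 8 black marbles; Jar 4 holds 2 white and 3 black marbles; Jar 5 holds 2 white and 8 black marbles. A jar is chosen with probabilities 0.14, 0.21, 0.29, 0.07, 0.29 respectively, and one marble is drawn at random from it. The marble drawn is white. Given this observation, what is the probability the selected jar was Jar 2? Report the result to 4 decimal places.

P(white|Jar 1) = 0.1818; P(white|Jar 2) = 0.3571; P(white|Jar 3) = 0.2727; P(white|Jar 4) = 0.4; P(white|Jar 5) = 0.2.
Prior × likelihood for each source: 0.14·0.1818=0.02545, 0.21·0.3571=0.07500, 0.29·0.2727=0.07909, 0.07·0.4=0.02800, 0.29·0.2=0.05800. Summing gives P(white) = 0.26555.
P(Jar 2 | white) = 0.07500 / 0.26555 = 0.2824.

Posterior probability ≈ 0.2824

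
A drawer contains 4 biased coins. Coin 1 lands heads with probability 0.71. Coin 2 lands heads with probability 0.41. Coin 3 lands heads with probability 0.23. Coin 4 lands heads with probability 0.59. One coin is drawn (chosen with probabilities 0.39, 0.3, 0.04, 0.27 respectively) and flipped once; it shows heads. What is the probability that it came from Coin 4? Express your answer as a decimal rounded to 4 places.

Posterior probability ≈ 0.2803

Tabulate prior·likelihood by source: [1] prior 0.39, lik 0.71, product 0.2769; [2] prior 0.3, lik 0.41, product 0.1230; [3] prior 0.04, lik 0.23, product 0.009200; [4] prior 0.27, lik 0.59, product 0.1593.
Normalizing constant = 0.56840; the posterior for Coin 4 is its product over the sum, 0.1593/0.56840 = 0.2803.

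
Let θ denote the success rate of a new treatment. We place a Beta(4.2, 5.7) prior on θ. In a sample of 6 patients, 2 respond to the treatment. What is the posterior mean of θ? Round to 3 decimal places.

The binomial likelihood is conjugate to the Beta prior: with 2 successes and 4 failures, the posterior is Beta(4.2+2, 5.7+4) = Beta(6.2, 9.7).
Posterior mean = α/(α+β) = 6.2/15.9 = 0.390.

Posterior mean ≈ 0.390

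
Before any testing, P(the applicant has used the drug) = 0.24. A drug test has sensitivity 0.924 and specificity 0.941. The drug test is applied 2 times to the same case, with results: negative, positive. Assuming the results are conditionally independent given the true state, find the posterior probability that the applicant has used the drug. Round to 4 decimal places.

With H the event that the applicant has used the drug, the joint likelihood of the observed sequence is P(data|H) = 0.076·0.924 = 0.070224 and P(data|¬H) = 0.941·0.059 = 0.055519.
Bayes: P(H|data) = 0.24·0.070224 / (0.24·0.070224 + 0.76·0.055519) = 0.016854/0.059048 = 0.2854.

Posterior P(H) ≈ 0.2854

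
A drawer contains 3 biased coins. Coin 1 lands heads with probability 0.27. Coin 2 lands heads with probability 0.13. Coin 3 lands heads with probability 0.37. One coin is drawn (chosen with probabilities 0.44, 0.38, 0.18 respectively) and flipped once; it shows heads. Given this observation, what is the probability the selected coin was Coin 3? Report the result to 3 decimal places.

Posterior probability ≈ 0.284

Tabulate prior·likelihood by source: [1] prior 0.44, lik 0.27, product 0.1188; [2] prior 0.38, lik 0.13, product 0.04940; [3] prior 0.18, lik 0.37, product 0.06660.
Normalizing constant = 0.23480; the posterior for Coin 3 is its product over the sum, 0.06660/0.23480 = 0.284.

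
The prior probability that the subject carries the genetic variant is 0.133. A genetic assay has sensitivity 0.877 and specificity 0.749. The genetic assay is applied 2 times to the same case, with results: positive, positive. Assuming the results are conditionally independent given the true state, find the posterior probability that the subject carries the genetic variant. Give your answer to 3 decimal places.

Posterior P(H) ≈ 0.652

Let H be the event that the subject carries the genetic variant; start with P(H) = 0.133. P('positive'|H) = 0.877, P('positive'|¬H) = 0.251.
Update on result 1 ('positive'): P(H) ← 0.877·0.1330 / (0.877·0.1330 + 0.251·0.8670) = 0.11664/0.33426 = 0.3490.
Update on result 2 ('positive'): P(H) ← 0.877·0.3490 / (0.877·0.3490 + 0.251·0.6510) = 0.30603/0.46945 = 0.6519.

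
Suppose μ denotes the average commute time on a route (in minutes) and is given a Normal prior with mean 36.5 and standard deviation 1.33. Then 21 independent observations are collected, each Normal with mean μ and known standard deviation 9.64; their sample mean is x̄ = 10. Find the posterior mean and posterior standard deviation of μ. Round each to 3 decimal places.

Posterior mean ≈ 28.932; posterior SD ≈ 1.124

With known σ, the Normal prior is conjugate. Weight on the data is w = (n/σ²)/(n/σ² + 1/τ₀²) = 0.225978/(0.225978+0.565323) = 0.28558.
Posterior mean = w·x̄ + (1−w)·μ₀ = 0.28558·10 + 0.71442·36.5 = 28.932. Posterior variance = 1/(0.225978+0.565323) = 1.26374, so SD = 1.124.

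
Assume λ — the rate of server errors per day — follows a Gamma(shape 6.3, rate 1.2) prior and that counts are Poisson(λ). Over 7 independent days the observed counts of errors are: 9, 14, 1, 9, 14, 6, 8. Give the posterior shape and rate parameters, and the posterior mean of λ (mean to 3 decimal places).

Posterior: Gamma(shape=67.3, rate=8.2); mean ≈ 8.207

The Poisson likelihood adds the total count to the shape and the number of exposure periods to the rate. Here ∑xᵢ = 61 and n = 7, so shape 6.3→67.3 and rate 1.2→8.2.
Posterior mean = shape/rate = 67.3/8.2 = 8.207.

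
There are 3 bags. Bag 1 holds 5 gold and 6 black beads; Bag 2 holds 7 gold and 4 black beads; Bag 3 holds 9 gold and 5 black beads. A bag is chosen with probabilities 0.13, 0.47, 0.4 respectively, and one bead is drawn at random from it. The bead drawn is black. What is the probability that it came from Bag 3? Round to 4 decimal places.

Posterior probability ≈ 0.3714

P(black|Bag 1) = 0.5455; P(black|Bag 2) = 0.3636; P(black|Bag 3) = 0.3571.
Prior × likelihood for each source: 0.13·0.5455=0.07091, 0.47·0.3636=0.1709, 0.4·0.3571=0.1429. Summing gives P(black) = 0.38468.
P(Bag 3 | black) = 0.1429 / 0.38468 = 0.3714.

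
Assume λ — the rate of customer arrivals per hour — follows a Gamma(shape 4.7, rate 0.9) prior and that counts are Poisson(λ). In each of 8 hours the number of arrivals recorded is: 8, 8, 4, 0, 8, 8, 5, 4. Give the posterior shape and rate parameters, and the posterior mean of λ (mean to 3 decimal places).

Total count ∑xᵢ = 45 over n = 8 hours.
Gamma is conjugate to the Poisson likelihood: posterior is Gamma(shape = 4.7+45 = 49.7, rate = 0.9+8 = 8.9).
E[λ | data] = 49.7/8.9 = 5.584.

Posterior: Gamma(shape=49.7, rate=8.9); mean ≈ 5.584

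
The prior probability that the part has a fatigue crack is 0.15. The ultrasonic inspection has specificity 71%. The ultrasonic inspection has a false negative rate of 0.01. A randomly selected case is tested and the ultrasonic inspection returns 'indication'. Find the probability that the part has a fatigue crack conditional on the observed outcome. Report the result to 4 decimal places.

Let H be the event that the part has a fatigue crack. P(H) = 0.15, so P(¬H) = 0.85. With E the 'indication' result, P(E|H) = 0.99 and P(E|¬H) = 0.29.
P(E) = 0.99·0.15 + 0.29·0.85 = 0.14850 + 0.24650 = 0.39500.
By Bayes' theorem, P(H|E) = 0.14850 / 0.39500 = 0.3759.

P(H | E) ≈ 0.3759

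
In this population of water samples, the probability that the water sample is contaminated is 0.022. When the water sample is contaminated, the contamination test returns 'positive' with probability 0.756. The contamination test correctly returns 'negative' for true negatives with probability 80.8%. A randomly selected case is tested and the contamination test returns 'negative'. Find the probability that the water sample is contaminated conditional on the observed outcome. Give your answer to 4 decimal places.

P(H | E) ≈ 0.0067

Write H for 'the water sample is contaminated'. Prior odds H:¬H = 0.022/0.978 = 0.022495. For the 'negative' outcome, the likelihood ratio is 0.244/0.808 = 0.30198.
Posterior odds = 0.022495 × 0.30198 = 0.0067930, so P(H|E) = 0.0067930/(1+0.0067930) = 0.0067.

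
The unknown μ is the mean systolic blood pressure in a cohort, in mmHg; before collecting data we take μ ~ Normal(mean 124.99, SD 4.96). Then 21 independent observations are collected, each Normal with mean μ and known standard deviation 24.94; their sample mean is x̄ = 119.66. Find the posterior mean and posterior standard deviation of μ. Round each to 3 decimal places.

Posterior mean ≈ 122.572; posterior SD ≈ 3.666

Prior precision 1/τ₀² = 1/4.96² = 0.0406478; data precision n/σ² = 21/24.94² = 0.0337619.
Posterior precision = 0.0406478 + 0.0337619 = 0.0744096, giving posterior SD = 1/√0.0744096 = 3.666.
Posterior mean = (0.0406478·124.99 + 0.0337619·119.66) / 0.0744096 = 122.572.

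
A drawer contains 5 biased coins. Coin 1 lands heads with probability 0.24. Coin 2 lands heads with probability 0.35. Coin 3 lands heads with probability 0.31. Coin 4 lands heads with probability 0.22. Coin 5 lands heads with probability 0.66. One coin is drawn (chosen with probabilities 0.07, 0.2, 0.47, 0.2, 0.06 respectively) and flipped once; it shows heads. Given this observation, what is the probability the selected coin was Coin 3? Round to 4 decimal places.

Posterior probability ≈ 0.4609

P(heads|C1) = 0.24; P(heads|C2) = 0.35; P(heads|C3) = 0.31; P(heads|C4) = 0.22; P(heads|C5) = 0.66.
Prior × likelihood for each source: 0.07·0.24=0.01680, 0.2·0.35=0.07000, 0.47·0.31=0.1457, 0.2·0.22=0.04400, 0.06·0.66=0.03960. Summing gives P(heads) = 0.31610.
P(Coin 3 | heads) = 0.1457 / 0.31610 = 0.4609.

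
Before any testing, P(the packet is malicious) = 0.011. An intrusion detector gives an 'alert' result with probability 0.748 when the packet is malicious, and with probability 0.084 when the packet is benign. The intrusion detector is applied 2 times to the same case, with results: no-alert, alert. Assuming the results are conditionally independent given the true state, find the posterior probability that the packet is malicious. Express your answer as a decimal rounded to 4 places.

With H the event that the packet is malicious, the joint likelihood of the observed sequence is P(data|H) = 0.252·0.748 = 0.18850 and P(data|¬H) = 0.916·0.084 = 0.076944.
Bayes: P(H|data) = 0.011·0.18850 / (0.011·0.18850 + 0.989·0.076944) = 0.0020735/0.078171 = 0.0265.

Posterior P(H) ≈ 0.0265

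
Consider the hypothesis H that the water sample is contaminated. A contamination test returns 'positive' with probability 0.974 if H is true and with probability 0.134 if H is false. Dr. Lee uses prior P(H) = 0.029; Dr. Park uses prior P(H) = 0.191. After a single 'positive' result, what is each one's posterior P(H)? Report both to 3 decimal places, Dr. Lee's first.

Dr. Lee: 0.178; Dr. Park: 0.632

The likelihood ratio for a 'positive' result is 0.974/0.134 = 7.2687.
Dr. Lee: prior odds 0.029/0.971 = 0.029866; posterior odds 0.21709; posterior probability 0.178.
Dr. Park: prior odds 0.191/0.809 = 0.23609; posterior odds 1.7161; posterior probability 0.632.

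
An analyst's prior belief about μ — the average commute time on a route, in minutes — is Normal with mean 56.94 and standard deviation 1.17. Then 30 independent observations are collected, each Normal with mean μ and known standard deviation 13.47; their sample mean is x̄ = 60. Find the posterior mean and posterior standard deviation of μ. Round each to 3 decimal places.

With known σ, the Normal prior is conjugate. Weight on the data is w = (n/σ²)/(n/σ² + 1/τ₀²) = 0.165343/(0.165343+0.730514) = 0.18456.
Posterior mean = w·x̄ + (1−w)·μ₀ = 0.18456·60 + 0.81544·56.94 = 57.505. Posterior variance = 1/(0.165343+0.730514) = 1.11625, so SD = 1.057.

Posterior mean ≈ 57.505; posterior SD ≈ 1.057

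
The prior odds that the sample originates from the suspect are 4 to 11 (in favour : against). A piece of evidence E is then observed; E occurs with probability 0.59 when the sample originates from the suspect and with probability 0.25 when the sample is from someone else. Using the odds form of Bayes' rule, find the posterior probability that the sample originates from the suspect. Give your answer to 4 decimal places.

Posterior probability ≈ 0.4618

Prior odds = 4/11 = 0.36364. In log-odds, ln(0.36364) = -1.0116.
Add log likelihood ratio: ln(2.3600) = 0.85866.
Posterior log-odds = -0.15294, so posterior odds = exp(-0.15294) = 0.85818. Converting, P(H|E) = 0.85818/1.8582 = 0.4618.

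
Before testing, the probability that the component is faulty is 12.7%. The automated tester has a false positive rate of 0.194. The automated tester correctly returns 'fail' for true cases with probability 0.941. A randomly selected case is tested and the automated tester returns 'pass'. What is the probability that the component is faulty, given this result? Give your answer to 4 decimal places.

Let H be the event that the component is faulty. P(H) = 0.127, so P(¬H) = 0.873. With E the 'pass' result, P(E|H) = 0.059 and P(E|¬H) = 0.806.
P(E) = 0.059·0.127 + 0.806·0.873 = 0.0074930 + 0.70364 = 0.71113.
By Bayes' theorem, P(H|E) = 0.0074930 / 0.71113 = 0.0105.

P(H | E) ≈ 0.0105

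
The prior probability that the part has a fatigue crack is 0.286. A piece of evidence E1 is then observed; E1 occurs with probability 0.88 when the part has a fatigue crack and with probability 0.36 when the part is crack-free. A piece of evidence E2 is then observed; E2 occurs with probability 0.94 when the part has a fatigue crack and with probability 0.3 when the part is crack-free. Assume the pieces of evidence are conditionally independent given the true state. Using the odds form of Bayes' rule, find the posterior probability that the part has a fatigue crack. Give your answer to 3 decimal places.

Prior odds = 0.286/(1−0.286) = 0.40056.
Likelihood ratio for E1 = 0.88/0.36 = 2.4444.
Likelihood ratio for E2 = 0.94/0.3 = 3.1333.
Posterior odds = prior odds × LR₁ × LR₂ = 3.0680.
Posterior probability = odds/(1+odds) = 3.0680/4.0680 = 0.754.

Posterior probability ≈ 0.754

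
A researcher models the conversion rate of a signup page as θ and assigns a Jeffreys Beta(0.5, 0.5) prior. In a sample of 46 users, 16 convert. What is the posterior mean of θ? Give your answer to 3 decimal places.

Observing 16 successes and 30 failures updates Beta(0.5, 0.5) by adding the success and failure counts to the two shape parameters: α = 0.5+16 = 16.5, β = 0.5+30 = 30.5.
Posterior mean = α/(α+β) = 16.5/47 = 0.351.

Posterior mean ≈ 0.351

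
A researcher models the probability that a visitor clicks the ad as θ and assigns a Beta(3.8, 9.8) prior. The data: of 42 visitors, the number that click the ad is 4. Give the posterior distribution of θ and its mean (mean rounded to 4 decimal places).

The binomial likelihood is conjugate to the Beta prior: with 4 successes and 38 failures, the posterior is Beta(3.8+4, 9.8+38) = Beta(7.8, 47.8).
E[θ | data] = 7.8/(7.8+47.8) = 0.1403.

Posterior: Beta(7.8, 47.8); mean ≈ 0.1403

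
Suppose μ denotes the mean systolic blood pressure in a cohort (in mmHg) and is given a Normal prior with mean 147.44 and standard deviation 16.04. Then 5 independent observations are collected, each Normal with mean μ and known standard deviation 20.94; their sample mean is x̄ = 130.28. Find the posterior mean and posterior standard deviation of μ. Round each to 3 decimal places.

Posterior mean ≈ 134.642; posterior SD ≈ 8.087

Prior precision 1/τ₀² = 1/16.04² = 0.00388679; data precision n/σ² = 5/20.94² = 0.0114029.
Posterior precision = 0.00388679 + 0.0114029 = 0.0152897, giving posterior SD = 1/√0.0152897 = 8.087.
Posterior mean = (0.00388679·147.44 + 0.0114029·130.28) / 0.0152897 = 134.642.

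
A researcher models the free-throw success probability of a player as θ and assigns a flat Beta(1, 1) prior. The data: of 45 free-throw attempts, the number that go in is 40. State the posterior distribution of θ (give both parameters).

The binomial likelihood is conjugate to the Beta prior: with 40 successes and 5 failures, the posterior is Beta(1+40, 1+5) = Beta(41, 6).

Posterior: Beta(41, 6)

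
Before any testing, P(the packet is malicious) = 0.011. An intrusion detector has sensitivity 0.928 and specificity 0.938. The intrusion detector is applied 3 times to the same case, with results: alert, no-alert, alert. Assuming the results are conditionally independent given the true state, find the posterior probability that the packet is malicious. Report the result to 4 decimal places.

Let H be the event that the packet is malicious; start with P(H) = 0.011. P('alert'|H) = 0.928, P('alert'|¬H) = 0.062.
Update on result 1 ('alert'): P(H) ← 0.928·0.0110 / (0.928·0.0110 + 0.062·0.9890) = 0.010208/0.071526 = 0.1427.
Update on result 2 ('no-alert'): P(H) ← 0.072·0.1427 / (0.072·0.1427 + 0.938·0.8573) = 0.010276/0.81441 = 0.0126.
Update on result 3 ('alert'): P(H) ← 0.928·0.0126 / (0.928·0.0126 + 0.062·0.9874) = 0.011709/0.072927 = 0.1606.

Posterior P(H) ≈ 0.1606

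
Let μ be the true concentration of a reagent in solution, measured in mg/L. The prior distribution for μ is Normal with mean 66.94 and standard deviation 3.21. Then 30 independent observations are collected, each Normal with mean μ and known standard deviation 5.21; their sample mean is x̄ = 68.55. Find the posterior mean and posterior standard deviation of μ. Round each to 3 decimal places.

Prior precision 1/τ₀² = 1/3.21² = 0.0970487; data precision n/σ² = 30/5.21² = 1.10521.
Posterior precision = 0.0970487 + 1.10521 = 1.20226, giving posterior SD = 1/√1.20226 = 0.912.
Posterior mean = (0.0970487·66.94 + 1.10521·68.55) / 1.20226 = 68.420.

Posterior mean ≈ 68.420; posterior SD ≈ 0.912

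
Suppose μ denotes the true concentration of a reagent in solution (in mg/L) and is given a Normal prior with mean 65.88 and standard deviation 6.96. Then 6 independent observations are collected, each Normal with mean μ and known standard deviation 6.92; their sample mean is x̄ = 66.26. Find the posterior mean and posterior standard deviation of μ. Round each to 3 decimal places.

Posterior mean ≈ 66.206; posterior SD ≈ 2.618

Prior precision 1/τ₀² = 1/6.96² = 0.0206434; data precision n/σ² = 6/6.92² = 0.125297.
Posterior precision = 0.0206434 + 0.125297 = 0.145940, giving posterior SD = 1/√0.145940 = 2.618.
Posterior mean = (0.0206434·65.88 + 0.125297·66.26) / 0.145940 = 66.206.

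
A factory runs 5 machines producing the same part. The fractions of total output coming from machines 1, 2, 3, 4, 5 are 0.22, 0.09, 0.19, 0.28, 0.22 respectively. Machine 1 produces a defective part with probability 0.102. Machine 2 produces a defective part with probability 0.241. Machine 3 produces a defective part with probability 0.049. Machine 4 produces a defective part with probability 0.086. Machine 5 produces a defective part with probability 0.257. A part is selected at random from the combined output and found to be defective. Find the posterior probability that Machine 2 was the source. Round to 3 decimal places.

Posterior probability ≈ 0.162

P(defective|M1) = 0.102; P(defective|M2) = 0.241; P(defective|M3) = 0.049; P(defective|M4) = 0.086; P(defective|M5) = 0.257.
Prior × likelihood for each source: 0.22·0.102=0.02244, 0.09·0.241=0.02169, 0.19·0.049=0.009310, 0.28·0.086=0.02408, 0.22·0.257=0.05654. Summing gives P(defective) = 0.13406.
P(Machine 2 | defective) = 0.02169 / 0.13406 = 0.162.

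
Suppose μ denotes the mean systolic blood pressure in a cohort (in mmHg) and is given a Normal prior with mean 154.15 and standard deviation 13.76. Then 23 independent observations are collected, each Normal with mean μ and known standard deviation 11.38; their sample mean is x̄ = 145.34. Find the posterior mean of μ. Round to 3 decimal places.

With known σ, the Normal prior is conjugate. Weight on the data is w = (n/σ²)/(n/σ² + 1/τ₀²) = 0.177600/(0.177600+0.00528157) = 0.97112.
Posterior mean = w·x̄ + (1−w)·μ₀ = 0.97112·145.34 + 0.028880·154.15 = 145.594.

Posterior mean ≈ 145.594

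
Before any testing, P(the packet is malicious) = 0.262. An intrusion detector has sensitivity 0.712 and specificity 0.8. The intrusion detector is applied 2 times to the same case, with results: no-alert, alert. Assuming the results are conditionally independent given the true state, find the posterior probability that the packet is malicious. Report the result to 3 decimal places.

Posterior P(H) ≈ 0.313

With H the event that the packet is malicious, the joint likelihood of the observed sequence is P(data|H) = 0.288·0.712 = 0.20506 and P(data|¬H) = 0.8·0.2 = 0.16000.
Bayes: P(H|data) = 0.262·0.20506 / (0.262·0.20506 + 0.738·0.16000) = 0.053725/0.17180 = 0.3127.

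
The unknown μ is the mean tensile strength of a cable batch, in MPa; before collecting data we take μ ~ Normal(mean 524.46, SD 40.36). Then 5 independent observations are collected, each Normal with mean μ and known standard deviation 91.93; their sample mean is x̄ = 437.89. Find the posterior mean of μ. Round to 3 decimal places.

With known σ, the Normal prior is conjugate. Weight on the data is w = (n/σ²)/(n/σ² + 1/τ₀²) = 0.00059164/(0.00059164+0.00061390) = 0.49077.
Posterior mean = w·x̄ + (1−w)·μ₀ = 0.49077·437.89 + 0.50923·524.46 = 481.974.

Posterior mean ≈ 481.974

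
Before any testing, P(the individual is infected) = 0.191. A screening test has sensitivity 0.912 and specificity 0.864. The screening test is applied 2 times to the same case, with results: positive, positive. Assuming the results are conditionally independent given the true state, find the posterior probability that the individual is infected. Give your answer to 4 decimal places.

Posterior P(H) ≈ 0.9139

With H the event that the individual is infected, the joint likelihood of the observed sequence is P(data|H) = 0.912·0.912 = 0.83174 and P(data|¬H) = 0.136·0.136 = 0.018496.
Bayes: P(H|data) = 0.191·0.83174 / (0.191·0.83174 + 0.809·0.018496) = 0.15886/0.17383 = 0.9139.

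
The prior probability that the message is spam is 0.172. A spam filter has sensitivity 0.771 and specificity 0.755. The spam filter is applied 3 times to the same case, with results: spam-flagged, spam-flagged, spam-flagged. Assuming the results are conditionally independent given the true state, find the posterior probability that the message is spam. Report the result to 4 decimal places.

Posterior P(H) ≈ 0.8662

Let H be the event that the message is spam; start with P(H) = 0.172. P('spam-flagged'|H) = 0.771, P('spam-flagged'|¬H) = 0.245.
Update on result 1 ('spam-flagged'): P(H) ← 0.771·0.1720 / (0.771·0.1720 + 0.245·0.8280) = 0.13261/0.33547 = 0.3953.
Update on result 2 ('spam-flagged'): P(H) ← 0.771·0.3953 / (0.771·0.3953 + 0.245·0.6047) = 0.30478/0.45293 = 0.6729.
Update on result 3 ('spam-flagged'): P(H) ← 0.771·0.6729 / (0.771·0.6729 + 0.245·0.3271) = 0.51881/0.59895 = 0.8662.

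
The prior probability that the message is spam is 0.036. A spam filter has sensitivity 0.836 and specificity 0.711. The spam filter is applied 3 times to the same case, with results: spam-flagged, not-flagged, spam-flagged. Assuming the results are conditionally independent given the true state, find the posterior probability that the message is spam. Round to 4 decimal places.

With H the event that the message is spam, the joint likelihood of the observed sequence is P(data|H) = 0.836·0.164·0.836 = 0.11462 and P(data|¬H) = 0.289·0.711·0.289 = 0.059383.
Bayes: P(H|data) = 0.036·0.11462 / (0.036·0.11462 + 0.964·0.059383) = 0.0041263/0.061372 = 0.0672.

Posterior P(H) ≈ 0.0672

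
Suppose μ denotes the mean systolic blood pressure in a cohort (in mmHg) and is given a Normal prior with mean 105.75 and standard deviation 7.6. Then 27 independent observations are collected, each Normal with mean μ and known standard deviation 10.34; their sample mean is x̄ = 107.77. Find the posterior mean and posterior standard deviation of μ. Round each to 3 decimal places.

Posterior mean ≈ 107.640; posterior SD ≈ 1.925

With known σ, the Normal prior is conjugate. Weight on the data is w = (n/σ²)/(n/σ² + 1/τ₀²) = 0.252536/(0.252536+0.0173130) = 0.93584.
Posterior mean = w·x̄ + (1−w)·μ₀ = 0.93584·107.77 + 0.064158·105.75 = 107.640. Posterior variance = 1/(0.252536+0.0173130) = 3.70578, so SD = 1.925.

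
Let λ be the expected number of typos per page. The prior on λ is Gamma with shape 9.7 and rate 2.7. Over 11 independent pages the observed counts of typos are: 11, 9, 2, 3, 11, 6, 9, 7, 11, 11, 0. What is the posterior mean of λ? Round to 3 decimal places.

Posterior mean ≈ 6.547

Total count ∑xᵢ = 80 over n = 11 pages.
Gamma is conjugate to the Poisson likelihood: posterior is Gamma(shape = 9.7+80 = 89.7, rate = 2.7+11 = 13.7).
E[λ | data] = 89.7/13.7 = 6.547.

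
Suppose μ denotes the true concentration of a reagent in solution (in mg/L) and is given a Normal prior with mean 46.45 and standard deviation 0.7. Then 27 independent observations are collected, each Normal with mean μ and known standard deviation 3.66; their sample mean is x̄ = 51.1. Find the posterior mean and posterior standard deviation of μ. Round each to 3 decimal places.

Posterior mean ≈ 48.761; posterior SD ≈ 0.497

With known σ, the Normal prior is conjugate. Weight on the data is w = (n/σ²)/(n/σ² + 1/τ₀²) = 2.01559/(2.01559+2.04082) = 0.49689.
Posterior mean = w·x̄ + (1−w)·μ₀ = 0.49689·51.1 + 0.50311·46.45 = 48.761. Posterior variance = 1/(2.01559+2.04082) = 0.246524, so SD = 0.497.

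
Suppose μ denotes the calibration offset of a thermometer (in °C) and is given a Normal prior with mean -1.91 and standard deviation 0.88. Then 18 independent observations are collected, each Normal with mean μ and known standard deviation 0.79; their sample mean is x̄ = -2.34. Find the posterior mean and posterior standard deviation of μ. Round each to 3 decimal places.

Prior precision 1/τ₀² = 1/0.88² = 1.29132; data precision n/σ² = 18/0.79² = 28.8415.
Posterior precision = 1.29132 + 28.8415 = 30.1329, giving posterior SD = 1/√30.1329 = 0.182.
Posterior mean = (1.29132·-1.91 + 28.8415·-2.34) / 30.1329 = -2.322.

Posterior mean ≈ -2.322; posterior SD ≈ 0.182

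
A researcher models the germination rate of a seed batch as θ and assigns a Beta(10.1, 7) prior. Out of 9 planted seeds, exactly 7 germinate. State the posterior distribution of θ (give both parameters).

Posterior: Beta(17.1, 9)

The binomial likelihood is conjugate to the Beta prior: with 7 successes and 2 failures, the posterior is Beta(10.1+7, 7+2) = Beta(17.1, 9).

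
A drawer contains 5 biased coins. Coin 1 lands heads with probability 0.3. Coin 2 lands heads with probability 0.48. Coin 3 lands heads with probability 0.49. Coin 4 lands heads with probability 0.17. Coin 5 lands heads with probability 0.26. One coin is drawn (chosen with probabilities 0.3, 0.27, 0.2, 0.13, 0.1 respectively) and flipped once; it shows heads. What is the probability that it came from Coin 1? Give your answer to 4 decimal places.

P(heads|C1) = 0.3; P(heads|C2) = 0.48; P(heads|C3) = 0.49; P(heads|C4) = 0.17; P(heads|C5) = 0.26.
Prior × likelihood for each source: 0.3·0.3=0.09000, 0.27·0.48=0.1296, 0.2·0.49=0.09800, 0.13·0.17=0.02210, 0.1·0.26=0.02600. Summing gives P(heads) = 0.36570.
P(Coin 1 | heads) = 0.09000 / 0.36570 = 0.2461.

Posterior probability ≈ 0.2461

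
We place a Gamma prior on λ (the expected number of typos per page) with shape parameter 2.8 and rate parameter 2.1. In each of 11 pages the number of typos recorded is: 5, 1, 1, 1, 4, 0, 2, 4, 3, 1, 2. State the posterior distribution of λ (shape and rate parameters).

Total count ∑xᵢ = 24 over n = 11 pages.
Gamma is conjugate to the Poisson likelihood: posterior is Gamma(shape = 2.8+24 = 26.8, rate = 2.1+11 = 13.1).

Posterior: Gamma(shape=26.8, rate=13.1)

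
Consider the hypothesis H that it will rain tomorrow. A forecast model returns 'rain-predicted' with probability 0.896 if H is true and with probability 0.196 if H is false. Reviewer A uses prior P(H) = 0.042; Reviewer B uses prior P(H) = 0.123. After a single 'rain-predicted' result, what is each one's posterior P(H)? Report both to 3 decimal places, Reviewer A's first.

Reviewer A: 0.167; Reviewer B: 0.391

The likelihood ratio for a 'rain-predicted' result is 0.896/0.196 = 4.5714.
Reviewer A: prior odds 0.042/0.958 = 0.043841; posterior odds 0.20042; posterior probability 0.167.
Reviewer B: prior odds 0.123/0.877 = 0.14025; posterior odds 0.64115; posterior probability 0.391.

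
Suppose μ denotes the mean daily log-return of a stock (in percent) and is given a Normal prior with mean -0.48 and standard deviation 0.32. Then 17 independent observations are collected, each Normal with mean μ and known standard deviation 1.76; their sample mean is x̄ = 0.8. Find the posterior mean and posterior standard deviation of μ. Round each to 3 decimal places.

With known σ, the Normal prior is conjugate. Weight on the data is w = (n/σ²)/(n/σ² + 1/τ₀²) = 5.48812/(5.48812+9.76562) = 0.35979.
Posterior mean = w·x̄ + (1−w)·μ₀ = 0.35979·0.8 + 0.64021·-0.48 = -0.019. Posterior variance = 1/(5.48812+9.76562) = 0.0655577, so SD = 0.256.

Posterior mean ≈ -0.019; posterior SD ≈ 0.256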